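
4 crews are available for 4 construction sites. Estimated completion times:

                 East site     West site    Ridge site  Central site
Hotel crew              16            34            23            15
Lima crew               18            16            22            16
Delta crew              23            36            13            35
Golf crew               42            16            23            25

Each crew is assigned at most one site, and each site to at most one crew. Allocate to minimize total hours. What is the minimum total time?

Min total: 61 hours

Optimal: Hotel crew→East site (16 hours), Lima crew→Central site (16 hours), Delta crew→Ridge site (13 hours), Golf crew→West site (16 hours) — total 16+16+13+16 = 61 hours.
Min-entry greedy (repeatedly take the single cheapest remaining cell) gives 86 hours, worse by 25.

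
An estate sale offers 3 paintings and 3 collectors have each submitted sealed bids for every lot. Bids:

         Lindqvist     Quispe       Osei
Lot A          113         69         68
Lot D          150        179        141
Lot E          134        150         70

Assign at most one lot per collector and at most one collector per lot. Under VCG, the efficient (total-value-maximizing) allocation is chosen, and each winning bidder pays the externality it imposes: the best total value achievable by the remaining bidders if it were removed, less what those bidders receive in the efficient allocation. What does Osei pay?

Osei pays $50.

Efficient allocation: Lindqvist→Lot A ($113), Quispe→Lot E ($150), Osei→Lot D ($141); total welfare W = $404.
Osei receives Lot D at value $141, so the others get W − 141 = $263.
Without Osei: best allocation of the remaining 2 bidders over all 3 lots is Lindqvist→Lot E ($134), Quispe→Lot D ($179), total $313.
VCG payment = (others' best without Osei) − (others' welfare with Osei) = 313 − 263 = $50.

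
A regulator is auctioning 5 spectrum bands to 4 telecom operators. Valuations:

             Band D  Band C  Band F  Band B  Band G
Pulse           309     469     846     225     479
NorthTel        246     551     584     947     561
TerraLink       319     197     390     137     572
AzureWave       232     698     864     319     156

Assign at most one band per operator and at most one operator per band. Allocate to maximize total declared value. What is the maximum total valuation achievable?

Optimal: Pulse→Band F ($846M), NorthTel→Band B ($947M), TerraLink→Band G ($572M), AzureWave→Band C ($698M) — total 846+947+572+698 = $3063M.
Column-greedy (each band in turn goes to its best remaining operator) gives $2810M, worse by 253.
No other one-to-one assignment exceeds $3063M.

Max total: $3063M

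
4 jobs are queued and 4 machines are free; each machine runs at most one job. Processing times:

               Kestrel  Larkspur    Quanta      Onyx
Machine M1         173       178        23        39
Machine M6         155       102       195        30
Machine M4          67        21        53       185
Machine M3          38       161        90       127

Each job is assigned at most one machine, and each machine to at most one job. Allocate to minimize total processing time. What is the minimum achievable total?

Min total: 112 min

This is a one-to-one assignment (minimum-cost bipartite matching).
Optimal: Kestrel→Machine M3 (38 min), Larkspur→Machine M4 (21 min), Quanta→Machine M1 (23 min), Onyx→Machine M6 (30 min) — total 38+21+23+30 = 112 min.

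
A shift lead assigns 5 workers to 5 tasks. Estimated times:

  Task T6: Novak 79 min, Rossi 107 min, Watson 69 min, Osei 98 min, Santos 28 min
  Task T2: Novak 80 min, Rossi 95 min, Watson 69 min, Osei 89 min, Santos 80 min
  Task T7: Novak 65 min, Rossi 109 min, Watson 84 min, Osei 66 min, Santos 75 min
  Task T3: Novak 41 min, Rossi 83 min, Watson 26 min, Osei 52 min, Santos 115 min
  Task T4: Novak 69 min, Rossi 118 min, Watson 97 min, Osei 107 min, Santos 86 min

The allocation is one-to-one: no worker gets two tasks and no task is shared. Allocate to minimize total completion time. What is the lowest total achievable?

Min total: 284 min

Optimal: Novak→Task T4 (69 min), Rossi→Task T2 (95 min), Watson→Task T3 (26 min), Osei→Task T7 (66 min), Santos→Task T6 (28 min) — total 69+95+26+66+28 = 284 min.
Column-greedy (each task in turn goes to its cheapest remaining worker) gives 332 min, worse by 48.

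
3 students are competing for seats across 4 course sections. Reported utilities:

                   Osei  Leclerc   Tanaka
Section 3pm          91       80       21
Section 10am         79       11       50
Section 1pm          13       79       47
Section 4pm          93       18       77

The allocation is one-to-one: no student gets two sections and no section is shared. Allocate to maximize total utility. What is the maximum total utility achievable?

Max total: 247 points

This is the linear assignment problem.
Optimal: Osei→Section 3pm (91 points), Leclerc→Section 1pm (79 points), Tanaka→Section 4pm (77 points) — total 91+79+77 = 247 points.
Max-entry greedy (repeatedly take the single best remaining cell) gives 223 points, worse by 24.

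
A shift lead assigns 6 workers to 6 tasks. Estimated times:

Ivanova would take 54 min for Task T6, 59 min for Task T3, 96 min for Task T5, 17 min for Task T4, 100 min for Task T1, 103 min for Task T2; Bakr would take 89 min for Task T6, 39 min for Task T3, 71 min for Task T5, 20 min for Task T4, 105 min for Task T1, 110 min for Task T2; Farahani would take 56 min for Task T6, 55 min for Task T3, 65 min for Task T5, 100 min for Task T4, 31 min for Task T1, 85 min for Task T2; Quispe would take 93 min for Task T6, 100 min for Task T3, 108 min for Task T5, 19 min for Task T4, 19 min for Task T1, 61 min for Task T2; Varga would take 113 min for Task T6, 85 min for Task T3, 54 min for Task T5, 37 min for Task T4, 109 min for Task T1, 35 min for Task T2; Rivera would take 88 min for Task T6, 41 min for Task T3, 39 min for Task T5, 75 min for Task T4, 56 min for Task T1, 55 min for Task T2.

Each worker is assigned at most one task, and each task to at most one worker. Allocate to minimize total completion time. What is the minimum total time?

Minimum total: 205 min

Treat this as an assignment problem: match each worker to one task.
Optimal: Ivanova→Task T4 (17 min), Bakr→Task T3 (39 min), Farahani→Task T6 (56 min), Quispe→Task T1 (19 min), Varga→Task T2 (35 min), Rivera→Task T5 (39 min) — total 17+39+56+19+35+39 = 205 min.
Column-greedy (each task in turn goes to its cheapest remaining worker) gives 217 min, worse by 12.
Next-best assignment: Ivanova→Task T6, Bakr→Task T3, Farahani→Task T1, Quispe→Task T4, Varga→Task T2, Rivera→Task T5 = 217 min.
No other one-to-one assignment undercuts 205 min.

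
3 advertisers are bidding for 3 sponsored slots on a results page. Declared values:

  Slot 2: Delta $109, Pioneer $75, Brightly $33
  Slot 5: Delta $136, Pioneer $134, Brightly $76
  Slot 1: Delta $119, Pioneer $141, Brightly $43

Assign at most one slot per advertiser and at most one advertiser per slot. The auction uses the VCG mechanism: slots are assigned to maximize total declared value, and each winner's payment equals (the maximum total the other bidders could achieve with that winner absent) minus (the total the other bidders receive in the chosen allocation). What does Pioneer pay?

Efficient allocation: Delta→Slot 2 ($109), Pioneer→Slot 1 ($141), Brightly→Slot 5 ($76); total welfare W = $326.
Pioneer receives Slot 1 at value $141, so the others get W − 141 = $185.
Without Pioneer: best allocation of the remaining 2 bidders over all 3 slots is Delta→Slot 1 ($119), Brightly→Slot 5 ($76), total $195.
VCG payment = (others' best without Pioneer) − (others' welfare with Pioneer) = 195 − 185 = $10.

Pioneer pays $10.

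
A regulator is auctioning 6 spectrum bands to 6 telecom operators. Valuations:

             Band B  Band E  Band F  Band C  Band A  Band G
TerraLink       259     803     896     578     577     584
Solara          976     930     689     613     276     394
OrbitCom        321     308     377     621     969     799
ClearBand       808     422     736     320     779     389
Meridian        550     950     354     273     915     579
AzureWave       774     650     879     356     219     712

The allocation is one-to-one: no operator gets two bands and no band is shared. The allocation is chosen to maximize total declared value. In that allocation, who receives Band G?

Optimal: TerraLink→Band C ($578M), Solara→Band B ($976M), OrbitCom→Band G ($799M), ClearBand→Band A ($779M), Meridian→Band E ($950M), AzureWave→Band F ($879M) — total 578+976+799+779+950+879 = $4961M.
Max-entry greedy (repeatedly take the single best remaining cell) gives $4823M, worse by 138.
OrbitCom's own top band is Band A ($969M), but forcing OrbitCom→Band A and reassigning the rest optimally gives only $4948M — worse by 13.

OrbitCom receives Band G.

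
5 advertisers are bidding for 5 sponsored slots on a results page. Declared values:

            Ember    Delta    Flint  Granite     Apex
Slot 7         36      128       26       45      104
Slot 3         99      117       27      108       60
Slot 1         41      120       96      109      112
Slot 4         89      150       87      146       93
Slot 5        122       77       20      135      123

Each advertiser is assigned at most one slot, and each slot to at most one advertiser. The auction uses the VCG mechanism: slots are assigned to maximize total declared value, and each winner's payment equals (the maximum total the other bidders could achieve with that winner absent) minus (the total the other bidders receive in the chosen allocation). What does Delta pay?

Delta pays $4.

Efficient allocation: Ember→Slot 3 ($99), Delta→Slot 7 ($128), Flint→Slot 1 ($96), Granite→Slot 4 ($146), Apex→Slot 5 ($123); total welfare W = $592.
Delta receives Slot 7 at value $128, so the others get W − 128 = $464.
Without Delta: best allocation of the remaining 4 bidders over all 5 slots is Ember→Slot 5 ($122), Flint→Slot 1 ($96), Granite→Slot 4 ($146), Apex→Slot 7 ($104), total $468.
VCG payment = (others' best without Delta) − (others' welfare with Delta) = 468 − 464 = $4.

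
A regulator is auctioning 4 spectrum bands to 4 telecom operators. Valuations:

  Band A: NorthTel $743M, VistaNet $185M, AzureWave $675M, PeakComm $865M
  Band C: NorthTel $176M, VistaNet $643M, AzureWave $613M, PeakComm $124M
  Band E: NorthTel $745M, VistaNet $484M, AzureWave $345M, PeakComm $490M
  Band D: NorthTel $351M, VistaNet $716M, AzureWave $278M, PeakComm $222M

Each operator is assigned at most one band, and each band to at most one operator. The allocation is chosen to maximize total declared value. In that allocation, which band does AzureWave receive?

AzureWave receives Band C.

Optimal: NorthTel→Band E ($745M), VistaNet→Band D ($716M), AzureWave→Band C ($613M), PeakComm→Band A ($865M) — total 745+716+613+865 = $2939M.
Column-greedy (each band in turn goes to its best remaining operator) gives $2531M, worse by 408.
Next-best assignment: NorthTel→Band A, VistaNet→Band D, AzureWave→Band C, PeakComm→Band E = $2562M.
Swapping PeakComm↔NorthTel (PeakComm→Band E $490M, NorthTel→Band A $743M) loses 377.
Checked against all permutations: $2939M is optimal.
AzureWave's own top band is Band A ($675M), but forcing AzureWave→Band A and reassigning the rest optimally gives only $2285M — worse by 654.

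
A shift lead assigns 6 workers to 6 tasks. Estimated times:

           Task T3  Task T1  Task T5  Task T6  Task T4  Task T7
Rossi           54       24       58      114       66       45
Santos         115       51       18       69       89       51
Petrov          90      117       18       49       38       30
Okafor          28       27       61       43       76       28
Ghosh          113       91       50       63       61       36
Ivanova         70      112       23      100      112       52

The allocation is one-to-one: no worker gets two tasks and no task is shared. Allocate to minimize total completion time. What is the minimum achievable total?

Minimum total: 218 min

Treat this as an assignment problem: match each worker to one task.
Optimal: Rossi→Task T1 (24 min), Santos→Task T6 (69 min), Petrov→Task T4 (38 min), Okafor→Task T3 (28 min), Ghosh→Task T7 (36 min), Ivanova→Task T5 (23 min) — total 24+69+38+28+36+23 = 218 min.
Column-greedy (each task in turn goes to its cheapest remaining worker) gives 232 min, worse by 14.
Next-best assignment: Rossi→Task T1, Santos→Task T5, Petrov→Task T4, Okafor→Task T3, Ghosh→Task T6, Ivanova→Task T7 = 223 min.
Checked against all permutations: 218 min is optimal.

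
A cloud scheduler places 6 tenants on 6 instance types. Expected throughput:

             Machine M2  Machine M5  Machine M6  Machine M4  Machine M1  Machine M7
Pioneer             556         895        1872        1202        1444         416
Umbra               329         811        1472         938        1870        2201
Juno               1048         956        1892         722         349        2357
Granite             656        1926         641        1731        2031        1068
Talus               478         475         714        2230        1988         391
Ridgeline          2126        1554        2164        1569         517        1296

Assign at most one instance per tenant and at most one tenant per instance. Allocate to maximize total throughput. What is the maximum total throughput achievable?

Maximum total: 12381 ops/s

Treat this as an assignment problem: match each tenant to one instance.
Optimal: Pioneer→Machine M6 (1872 ops/s), Umbra→Machine M1 (1870 ops/s), Juno→Machine M7 (2357 ops/s), Granite→Machine M5 (1926 ops/s), Talus→Machine M4 (2230 ops/s), Ridgeline→Machine M2 (2126 ops/s) — total 1872+1870+2357+1926+2230+2126 = 12381 ops/s.
Column-greedy (each instance in turn goes to its best remaining tenant) gives 10460 ops/s, worse by 1921.
Checked against all permutations: 12381 ops/s is optimal.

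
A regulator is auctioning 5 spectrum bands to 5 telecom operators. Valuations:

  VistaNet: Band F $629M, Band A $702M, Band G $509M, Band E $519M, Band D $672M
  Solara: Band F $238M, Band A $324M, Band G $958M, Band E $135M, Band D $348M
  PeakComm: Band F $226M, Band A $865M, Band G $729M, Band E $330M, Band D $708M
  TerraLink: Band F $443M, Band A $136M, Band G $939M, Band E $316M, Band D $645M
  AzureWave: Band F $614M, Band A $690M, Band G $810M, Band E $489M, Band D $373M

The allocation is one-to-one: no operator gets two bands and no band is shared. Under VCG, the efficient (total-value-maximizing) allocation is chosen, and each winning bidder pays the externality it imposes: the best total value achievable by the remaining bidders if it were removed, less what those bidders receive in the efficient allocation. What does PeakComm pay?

Efficient allocation: VistaNet→Band E ($519M), Solara→Band G ($958M), PeakComm→Band A ($865M), TerraLink→Band D ($645M), AzureWave→Band F ($614M); total welfare W = $3601M.
PeakComm receives Band A at value $865M, so the others get W − 865 = $2736M.
Without PeakComm: best allocation of the remaining 4 bidders over all 5 bands is VistaNet→Band F ($629M), Solara→Band G ($958M), TerraLink→Band D ($645M), AzureWave→Band A ($690M), total $2922M.
VCG payment = (others' best without PeakComm) − (others' welfare with PeakComm) = 2922 − 2736 = $186M.

PeakComm pays $186M.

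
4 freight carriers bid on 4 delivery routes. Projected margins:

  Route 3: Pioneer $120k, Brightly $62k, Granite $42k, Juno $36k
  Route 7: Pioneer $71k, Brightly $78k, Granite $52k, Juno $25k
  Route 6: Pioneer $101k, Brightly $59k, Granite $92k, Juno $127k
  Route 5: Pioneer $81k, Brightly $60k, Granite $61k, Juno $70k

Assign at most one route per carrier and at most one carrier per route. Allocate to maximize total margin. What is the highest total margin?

Optimal: Pioneer→Route 3 ($120k), Brightly→Route 7 ($78k), Granite→Route 5 ($61k), Juno→Route 6 ($127k) — total 120+78+61+127 = $386k.
Next-best assignment: Pioneer→Route 3, Brightly→Route 7, Granite→Route 6, Juno→Route 5 = $360k.
Swapping Juno↔Brightly (Juno→Route 7 $25k, Brightly→Route 6 $59k) loses 121.
Every other assignment is strictly worse.

Max total: $386k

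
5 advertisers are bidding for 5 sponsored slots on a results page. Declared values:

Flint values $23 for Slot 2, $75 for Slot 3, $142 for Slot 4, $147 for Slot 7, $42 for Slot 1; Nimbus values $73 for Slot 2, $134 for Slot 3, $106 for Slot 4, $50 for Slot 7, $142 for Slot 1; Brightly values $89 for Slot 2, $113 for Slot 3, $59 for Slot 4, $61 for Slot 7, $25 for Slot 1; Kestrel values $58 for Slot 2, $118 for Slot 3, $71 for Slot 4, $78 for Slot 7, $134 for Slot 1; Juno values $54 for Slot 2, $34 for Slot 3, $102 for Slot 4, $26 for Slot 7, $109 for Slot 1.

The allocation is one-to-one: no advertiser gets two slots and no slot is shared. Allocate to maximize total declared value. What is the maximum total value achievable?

Maximum total: $606

Optimal: Flint→Slot 7 ($147), Nimbus→Slot 3 ($134), Brightly→Slot 2 ($89), Kestrel→Slot 1 ($134), Juno→Slot 4 ($102) — total 147+134+89+134+102 = $606.
Column-greedy (each slot in turn goes to its best remaining advertiser) gives $552, worse by 54.
No other one-to-one assignment exceeds $606.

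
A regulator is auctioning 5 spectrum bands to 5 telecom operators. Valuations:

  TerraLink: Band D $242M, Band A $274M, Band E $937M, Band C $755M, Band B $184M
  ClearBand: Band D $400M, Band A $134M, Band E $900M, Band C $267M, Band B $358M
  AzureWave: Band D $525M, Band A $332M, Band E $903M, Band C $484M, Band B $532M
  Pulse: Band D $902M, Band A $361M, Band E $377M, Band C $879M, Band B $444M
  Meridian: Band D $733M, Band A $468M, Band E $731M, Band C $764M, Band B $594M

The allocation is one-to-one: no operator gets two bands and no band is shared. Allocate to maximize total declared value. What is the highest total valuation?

Treat this as an assignment problem: match each operator to one band.
Optimal: TerraLink→Band C ($755M), ClearBand→Band E ($900M), AzureWave→Band B ($532M), Pulse→Band D ($902M), Meridian→Band A ($468M) — total 755+900+532+902+468 = $3557M.
Next-best assignment: TerraLink→Band C, ClearBand→Band E, AzureWave→Band A, Pulse→Band D, Meridian→Band B = $3483M.
Swapping TerraLink↔Pulse (TerraLink→Band D $242M, Pulse→Band C $879M) loses 536.

Maximum total: $3557M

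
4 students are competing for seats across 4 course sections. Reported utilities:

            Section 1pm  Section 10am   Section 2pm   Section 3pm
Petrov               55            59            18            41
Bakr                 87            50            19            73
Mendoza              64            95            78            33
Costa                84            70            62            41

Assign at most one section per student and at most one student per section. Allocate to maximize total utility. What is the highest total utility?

Maximum total: 294 points

Treat this as an assignment problem: match each student to one section.
Optimal: Petrov→Section 10am (59 points), Bakr→Section 3pm (73 points), Mendoza→Section 2pm (78 points), Costa→Section 1pm (84 points) — total 59+73+78+84 = 294 points.
Max-entry greedy (repeatedly take the single best remaining cell) gives 285 points, worse by 9.
Next-best assignment: Petrov→Section 1pm, Bakr→Section 3pm, Mendoza→Section 10am, Costa→Section 2pm = 285 points.
Every other assignment is strictly worse.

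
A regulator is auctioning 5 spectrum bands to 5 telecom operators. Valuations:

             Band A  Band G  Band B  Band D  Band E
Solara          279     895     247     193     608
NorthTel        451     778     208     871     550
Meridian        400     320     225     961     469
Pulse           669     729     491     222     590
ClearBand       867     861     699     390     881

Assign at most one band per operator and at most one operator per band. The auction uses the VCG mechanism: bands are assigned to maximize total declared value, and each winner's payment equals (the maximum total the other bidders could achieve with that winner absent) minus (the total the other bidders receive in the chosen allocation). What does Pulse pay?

Efficient allocation: Solara→Band G ($895M), NorthTel→Band E ($550M), Meridian→Band D ($961M), Pulse→Band A ($669M), ClearBand→Band B ($699M); total welfare W = $3774M.
Pulse receives Band A at value $669M, so the others get W − 669 = $3105M.
Without Pulse: best allocation of the remaining 4 bidders over all 5 bands is Solara→Band G ($895M), NorthTel→Band E ($550M), Meridian→Band D ($961M), ClearBand→Band A ($867M), total $3273M.
VCG payment = (others' best without Pulse) − (others' welfare with Pulse) = 3273 − 3105 = $168M.

Pulse pays $168M.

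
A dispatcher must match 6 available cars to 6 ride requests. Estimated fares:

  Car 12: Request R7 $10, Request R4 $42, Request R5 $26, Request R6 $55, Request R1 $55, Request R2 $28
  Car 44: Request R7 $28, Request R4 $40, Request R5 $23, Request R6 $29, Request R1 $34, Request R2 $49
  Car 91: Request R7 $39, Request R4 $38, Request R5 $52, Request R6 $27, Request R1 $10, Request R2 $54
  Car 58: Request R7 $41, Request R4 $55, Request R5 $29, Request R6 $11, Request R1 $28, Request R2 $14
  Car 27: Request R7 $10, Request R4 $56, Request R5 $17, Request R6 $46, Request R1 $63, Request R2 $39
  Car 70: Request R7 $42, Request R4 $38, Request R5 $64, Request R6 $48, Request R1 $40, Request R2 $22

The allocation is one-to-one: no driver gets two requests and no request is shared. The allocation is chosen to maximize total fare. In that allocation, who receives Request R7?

Car 91 receives Request R7.

Optimal: Car 12→Request R6 ($55), Car 44→Request R2 ($49), Car 91→Request R7 ($39), Car 58→Request R4 ($55), Car 27→Request R1 ($63), Car 70→Request R5 ($64) — total 55+49+39+55+63+64 = $325.
Row-greedy (each driver in turn takes its best remaining request) gives $316, worse by 9.
Swapping Car 58↔Car 27 (Car 58→Request R1 $28, Car 27→Request R4 $56) loses 34.
Every other assignment is strictly worse.
Car 91's own top request is Request R2 ($54), but forcing Car 91→Request R2 and reassigning the rest optimally gives only $319 — worse by 6.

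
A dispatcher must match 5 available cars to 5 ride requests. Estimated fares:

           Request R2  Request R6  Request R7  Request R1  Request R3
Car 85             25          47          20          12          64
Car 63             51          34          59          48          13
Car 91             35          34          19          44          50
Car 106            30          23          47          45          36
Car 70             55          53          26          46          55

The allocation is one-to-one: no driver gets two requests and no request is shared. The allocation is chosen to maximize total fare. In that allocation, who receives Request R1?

This is the linear assignment problem.
Optimal: Car 85→Request R3 ($64), Car 63→Request R2 ($51), Car 91→Request R1 ($44), Car 106→Request R7 ($47), Car 70→Request R6 ($53) — total 64+51+44+47+53 = $259.
Max-entry greedy (repeatedly take the single best remaining cell) gives $257, worse by 2.
Next-best assignment: Car 85→Request R3, Car 63→Request R7, Car 91→Request R6, Car 106→Request R1, Car 70→Request R2 = $257.
Every other assignment is strictly worse.
Car 91's own top request is Request R3 ($50), but forcing Car 91→Request R3 and reassigning the rest optimally gives only $256 — worse by 3.

Car 91 receives Request R1.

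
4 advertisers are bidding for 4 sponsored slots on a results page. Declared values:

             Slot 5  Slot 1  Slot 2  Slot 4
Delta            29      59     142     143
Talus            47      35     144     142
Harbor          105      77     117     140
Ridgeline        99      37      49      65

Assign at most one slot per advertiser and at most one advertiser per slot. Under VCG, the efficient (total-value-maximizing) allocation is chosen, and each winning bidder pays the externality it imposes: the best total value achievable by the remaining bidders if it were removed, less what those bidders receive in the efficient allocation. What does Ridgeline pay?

Efficient allocation: Delta→Slot 4 ($143), Talus→Slot 2 ($144), Harbor→Slot 1 ($77), Ridgeline→Slot 5 ($99); total welfare W = $463.
Ridgeline receives Slot 5 at value $99, so the others get W − 99 = $364.
Without Ridgeline: best allocation of the remaining 3 bidders over all 4 slots is Delta→Slot 4 ($143), Talus→Slot 2 ($144), Harbor→Slot 5 ($105), total $392.
VCG payment = (others' best without Ridgeline) − (others' welfare with Ridgeline) = 392 − 364 = $28.

Ridgeline pays $28.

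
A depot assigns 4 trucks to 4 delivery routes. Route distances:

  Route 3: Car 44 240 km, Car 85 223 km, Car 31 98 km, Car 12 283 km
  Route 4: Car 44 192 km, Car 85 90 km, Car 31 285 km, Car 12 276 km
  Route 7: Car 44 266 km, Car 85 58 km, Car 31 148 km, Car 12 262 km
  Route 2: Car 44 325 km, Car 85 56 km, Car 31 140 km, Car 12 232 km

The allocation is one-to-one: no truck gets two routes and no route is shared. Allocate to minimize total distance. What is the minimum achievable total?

Min total: 580 km

This is a one-to-one assignment (minimum-cost bipartite matching).
Optimal: Car 44→Route 4 (192 km), Car 85→Route 7 (58 km), Car 31→Route 3 (98 km), Car 12→Route 2 (232 km) — total 192+58+98+232 = 580 km.
Min-entry greedy (repeatedly take the single cheapest remaining cell) gives 608 km, worse by 28.
Next-best assignment: Car 44→Route 4, Car 85→Route 2, Car 31→Route 3, Car 12→Route 7 = 608 km.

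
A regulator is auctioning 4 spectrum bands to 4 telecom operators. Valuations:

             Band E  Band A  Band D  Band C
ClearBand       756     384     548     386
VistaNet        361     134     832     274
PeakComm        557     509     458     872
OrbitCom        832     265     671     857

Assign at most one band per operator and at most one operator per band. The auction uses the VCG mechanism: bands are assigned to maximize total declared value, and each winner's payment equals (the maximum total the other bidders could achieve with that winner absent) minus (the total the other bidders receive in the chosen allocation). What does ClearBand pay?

ClearBand pays $338M.

Efficient allocation: ClearBand→Band E ($756M), VistaNet→Band D ($832M), PeakComm→Band A ($509M), OrbitCom→Band C ($857M); total welfare W = $2954M.
ClearBand receives Band E at value $756M, so the others get W − 756 = $2198M.
Without ClearBand: best allocation of the remaining 3 bidders over all 4 bands is VistaNet→Band D ($832M), PeakComm→Band C ($872M), OrbitCom→Band E ($832M), total $2536M.
VCG payment = (others' best without ClearBand) − (others' welfare with ClearBand) = 2536 − 2198 = $338M.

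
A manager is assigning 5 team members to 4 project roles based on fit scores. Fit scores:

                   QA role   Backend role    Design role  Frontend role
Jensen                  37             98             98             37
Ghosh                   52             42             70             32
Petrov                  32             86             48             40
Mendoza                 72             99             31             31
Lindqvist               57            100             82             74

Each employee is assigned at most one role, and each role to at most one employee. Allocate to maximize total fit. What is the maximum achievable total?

Optimal: Mendoza→QA role (72 pts), Petrov→Backend role (86 pts), Jensen→Design role (98 pts), Lindqvist→Frontend role (74 pts) — total 72+86+98+74 = 330 pts.
Row-greedy (each employee in turn takes its best remaining role) gives 280 pts, worse by 50.
Swapping Lindqvist↔Jensen (Lindqvist→Design role 82 pts, Jensen→Frontend role 37 pts) loses 53.
No other one-to-one assignment exceeds 330 pts.

Maximum total: 330 pts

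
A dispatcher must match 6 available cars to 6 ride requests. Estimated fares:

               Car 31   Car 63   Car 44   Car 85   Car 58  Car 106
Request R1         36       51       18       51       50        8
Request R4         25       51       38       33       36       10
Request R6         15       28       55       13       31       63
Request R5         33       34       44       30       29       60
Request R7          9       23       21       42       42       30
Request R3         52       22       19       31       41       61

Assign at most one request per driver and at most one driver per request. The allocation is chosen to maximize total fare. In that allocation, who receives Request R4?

Optimal: Car 31→Request R3 ($52), Car 63→Request R4 ($51), Car 44→Request R6 ($55), Car 85→Request R1 ($51), Car 58→Request R7 ($42), Car 106→Request R5 ($60) — total 52+51+55+51+42+60 = $311.
Row-greedy (each driver in turn takes its best remaining request) gives $296, worse by 15.
No other one-to-one assignment exceeds $311.
Car 63's own top request is Request R1 ($51), but forcing Car 63→Request R1 and reassigning the rest optimally gives only $296 — worse by 15.

Car 63 receives Request R4.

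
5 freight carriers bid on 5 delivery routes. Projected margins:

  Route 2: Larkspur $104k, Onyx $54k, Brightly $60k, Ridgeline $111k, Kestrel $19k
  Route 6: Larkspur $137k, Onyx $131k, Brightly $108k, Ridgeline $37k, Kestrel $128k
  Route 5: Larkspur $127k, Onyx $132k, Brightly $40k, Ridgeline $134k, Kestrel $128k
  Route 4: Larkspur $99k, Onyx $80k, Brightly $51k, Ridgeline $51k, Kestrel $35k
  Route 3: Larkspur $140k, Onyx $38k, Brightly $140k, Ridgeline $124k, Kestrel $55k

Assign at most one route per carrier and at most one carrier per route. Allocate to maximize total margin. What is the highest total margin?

Max total: $610k

Optimal: Larkspur→Route 4 ($99k), Onyx→Route 5 ($132k), Brightly→Route 3 ($140k), Ridgeline→Route 2 ($111k), Kestrel→Route 6 ($128k) — total 99+132+140+111+128 = $610k.
Column-greedy (each route in turn goes to its best remaining carrier) gives $486k, worse by 124.
Next-best assignment: Larkspur→Route 4, Onyx→Route 6, Brightly→Route 3, Ridgeline→Route 2, Kestrel→Route 5 = $609k.
Swapping Brightly↔Larkspur (Brightly→Route 4 $51k, Larkspur→Route 3 $140k) loses 48.
Every other assignment is strictly worse.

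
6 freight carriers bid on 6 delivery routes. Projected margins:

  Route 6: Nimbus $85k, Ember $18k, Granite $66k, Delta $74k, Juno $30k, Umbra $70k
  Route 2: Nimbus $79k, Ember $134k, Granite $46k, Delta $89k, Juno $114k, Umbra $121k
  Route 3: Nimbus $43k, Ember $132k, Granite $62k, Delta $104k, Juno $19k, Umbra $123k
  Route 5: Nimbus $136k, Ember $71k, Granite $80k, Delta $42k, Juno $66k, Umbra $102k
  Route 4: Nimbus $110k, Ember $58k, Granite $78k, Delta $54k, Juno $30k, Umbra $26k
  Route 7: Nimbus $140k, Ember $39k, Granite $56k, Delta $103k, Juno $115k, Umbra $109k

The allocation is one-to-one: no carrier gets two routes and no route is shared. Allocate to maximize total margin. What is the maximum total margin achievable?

Optimal: Nimbus→Route 5 ($136k), Ember→Route 2 ($134k), Granite→Route 4 ($78k), Delta→Route 6 ($74k), Juno→Route 7 ($115k), Umbra→Route 3 ($123k) — total 136+134+78+74+115+123 = $660k.
No other one-to-one assignment exceeds $660k.

Maximum total: $660k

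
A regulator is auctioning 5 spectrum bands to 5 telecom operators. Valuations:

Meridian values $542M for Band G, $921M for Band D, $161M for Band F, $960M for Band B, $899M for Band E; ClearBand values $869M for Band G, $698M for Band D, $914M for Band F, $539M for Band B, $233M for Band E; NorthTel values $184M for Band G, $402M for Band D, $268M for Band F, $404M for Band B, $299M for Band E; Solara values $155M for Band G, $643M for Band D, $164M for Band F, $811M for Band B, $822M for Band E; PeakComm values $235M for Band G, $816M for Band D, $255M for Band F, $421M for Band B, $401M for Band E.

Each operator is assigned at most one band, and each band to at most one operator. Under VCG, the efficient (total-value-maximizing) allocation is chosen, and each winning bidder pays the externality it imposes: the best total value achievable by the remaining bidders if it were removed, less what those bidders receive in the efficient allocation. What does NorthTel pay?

Efficient allocation: Meridian→Band B ($960M), ClearBand→Band G ($869M), NorthTel→Band F ($268M), Solara→Band E ($822M), PeakComm→Band D ($816M); total welfare W = $3735M.
NorthTel receives Band F at value $268M, so the others get W − 268 = $3467M.
Without NorthTel: best allocation of the remaining 4 bidders over all 5 bands is Meridian→Band B ($960M), ClearBand→Band F ($914M), Solara→Band E ($822M), PeakComm→Band D ($816M), total $3512M.
VCG payment = (others' best without NorthTel) − (others' welfare with NorthTel) = 3512 − 3467 = $45M.

NorthTel pays $45M.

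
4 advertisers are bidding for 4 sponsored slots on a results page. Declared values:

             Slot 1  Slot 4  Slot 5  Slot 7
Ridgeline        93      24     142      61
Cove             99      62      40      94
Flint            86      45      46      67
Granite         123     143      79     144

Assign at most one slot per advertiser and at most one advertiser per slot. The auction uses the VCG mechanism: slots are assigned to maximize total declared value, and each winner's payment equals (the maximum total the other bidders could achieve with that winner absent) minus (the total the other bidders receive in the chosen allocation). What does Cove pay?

Cove pays $1.

Efficient allocation: Ridgeline→Slot 5 ($142), Cove→Slot 7 ($94), Flint→Slot 1 ($86), Granite→Slot 4 ($143); total welfare W = $465.
Cove receives Slot 7 at value $94, so the others get W − 94 = $371.
Without Cove: best allocation of the remaining 3 bidders over all 4 slots is Ridgeline→Slot 5 ($142), Flint→Slot 1 ($86), Granite→Slot 7 ($144), total $372.
VCG payment = (others' best without Cove) − (others' welfare with Cove) = 372 − 371 = $1.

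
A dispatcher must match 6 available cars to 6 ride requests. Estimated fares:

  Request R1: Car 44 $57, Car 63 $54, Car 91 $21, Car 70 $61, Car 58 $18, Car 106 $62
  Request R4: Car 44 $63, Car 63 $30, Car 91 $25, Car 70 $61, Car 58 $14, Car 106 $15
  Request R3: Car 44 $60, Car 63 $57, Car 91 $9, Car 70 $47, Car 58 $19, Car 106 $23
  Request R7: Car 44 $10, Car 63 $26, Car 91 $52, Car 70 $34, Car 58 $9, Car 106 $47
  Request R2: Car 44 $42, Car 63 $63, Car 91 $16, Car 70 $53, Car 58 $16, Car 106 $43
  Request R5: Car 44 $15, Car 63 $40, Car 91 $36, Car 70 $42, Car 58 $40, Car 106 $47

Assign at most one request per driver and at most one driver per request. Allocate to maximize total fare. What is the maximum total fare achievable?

Maximum total: $338

Optimal: Car 44→Request R3 ($60), Car 63→Request R2 ($63), Car 91→Request R7 ($52), Car 70→Request R4 ($61), Car 58→Request R5 ($40), Car 106→Request R1 ($62) — total 60+63+52+61+40+62 = $338.
Row-greedy (each driver in turn takes its best remaining request) gives $302, worse by 36.
No other one-to-one assignment exceeds $338.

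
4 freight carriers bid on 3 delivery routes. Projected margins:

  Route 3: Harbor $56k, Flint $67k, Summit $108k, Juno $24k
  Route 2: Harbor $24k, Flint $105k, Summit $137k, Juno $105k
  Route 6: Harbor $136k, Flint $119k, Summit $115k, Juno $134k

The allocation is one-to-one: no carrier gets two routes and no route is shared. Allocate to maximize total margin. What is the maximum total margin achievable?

Maximum total: $349k

Optimal: Summit→Route 3 ($108k), Flint→Route 2 ($105k), Harbor→Route 6 ($136k) — total 108+105+136 = $349k.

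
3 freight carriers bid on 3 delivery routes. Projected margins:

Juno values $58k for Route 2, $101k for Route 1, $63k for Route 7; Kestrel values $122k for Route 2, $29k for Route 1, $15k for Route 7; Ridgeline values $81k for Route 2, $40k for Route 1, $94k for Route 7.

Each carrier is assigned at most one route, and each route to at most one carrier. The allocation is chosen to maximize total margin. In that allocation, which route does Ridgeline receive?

Ridgeline receives Route 7.

Optimal: Juno→Route 1 ($101k), Kestrel→Route 2 ($122k), Ridgeline→Route 7 ($94k) — total 101+122+94 = $317k.
Next-best assignment: Juno→Route 7, Kestrel→Route 2, Ridgeline→Route 1 = $225k.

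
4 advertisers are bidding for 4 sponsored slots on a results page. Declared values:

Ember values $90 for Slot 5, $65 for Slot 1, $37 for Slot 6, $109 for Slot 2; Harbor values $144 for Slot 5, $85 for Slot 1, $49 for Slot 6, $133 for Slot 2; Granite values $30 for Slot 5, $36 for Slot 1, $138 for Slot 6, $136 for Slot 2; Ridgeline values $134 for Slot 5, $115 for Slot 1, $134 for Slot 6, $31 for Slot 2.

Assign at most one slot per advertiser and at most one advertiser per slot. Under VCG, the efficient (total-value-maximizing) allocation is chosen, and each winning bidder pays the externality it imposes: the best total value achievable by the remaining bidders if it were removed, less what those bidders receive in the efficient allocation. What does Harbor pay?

Harbor pays $19.

Efficient allocation: Ember→Slot 2 ($109), Harbor→Slot 5 ($144), Granite→Slot 6 ($138), Ridgeline→Slot 1 ($115); total welfare W = $506.
Harbor receives Slot 5 at value $144, so the others get W − 144 = $362.
Without Harbor: best allocation of the remaining 3 bidders over all 4 slots is Ember→Slot 2 ($109), Granite→Slot 6 ($138), Ridgeline→Slot 5 ($134), total $381.
VCG payment = (others' best without Harbor) − (others' welfare with Harbor) = 381 − 362 = $19.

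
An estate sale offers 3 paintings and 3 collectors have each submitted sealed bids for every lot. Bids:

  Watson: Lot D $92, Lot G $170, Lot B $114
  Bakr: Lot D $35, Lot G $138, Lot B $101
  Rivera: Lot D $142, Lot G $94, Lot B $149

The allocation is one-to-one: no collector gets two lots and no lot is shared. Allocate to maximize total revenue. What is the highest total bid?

Maximum total: $413

Optimal: Watson→Lot G ($170), Bakr→Lot B ($101), Rivera→Lot D ($142) — total 170+101+142 = $413.
Next-best assignment: Watson→Lot B, Bakr→Lot G, Rivera→Lot D = $394.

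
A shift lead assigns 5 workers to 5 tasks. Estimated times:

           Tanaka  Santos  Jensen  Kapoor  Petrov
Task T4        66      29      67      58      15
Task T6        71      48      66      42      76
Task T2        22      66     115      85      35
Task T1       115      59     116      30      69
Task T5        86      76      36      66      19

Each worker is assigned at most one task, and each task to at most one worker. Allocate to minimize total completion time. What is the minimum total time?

Minimum total: 151 min

This is the linear assignment problem.
Optimal: Tanaka→Task T2 (22 min), Santos→Task T6 (48 min), Jensen→Task T5 (36 min), Kapoor→Task T1 (30 min), Petrov→Task T4 (15 min) — total 22+48+36+30+15 = 151 min.
Next-best assignment: Tanaka→Task T2, Santos→Task T4, Jensen→Task T6, Kapoor→Task T1, Petrov→Task T5 = 166 min.
Every other assignment is strictly worse.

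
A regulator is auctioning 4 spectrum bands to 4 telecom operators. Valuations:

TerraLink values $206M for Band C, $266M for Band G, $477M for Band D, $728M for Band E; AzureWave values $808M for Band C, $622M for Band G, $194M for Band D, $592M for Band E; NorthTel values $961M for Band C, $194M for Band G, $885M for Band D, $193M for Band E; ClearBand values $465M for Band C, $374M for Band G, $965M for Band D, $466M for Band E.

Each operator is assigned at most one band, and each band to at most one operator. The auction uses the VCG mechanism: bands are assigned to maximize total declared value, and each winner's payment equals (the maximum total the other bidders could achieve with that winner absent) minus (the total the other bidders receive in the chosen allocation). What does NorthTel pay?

NorthTel pays $186M.

Efficient allocation: TerraLink→Band E ($728M), AzureWave→Band G ($622M), NorthTel→Band C ($961M), ClearBand→Band D ($965M); total welfare W = $3276M.
NorthTel receives Band C at value $961M, so the others get W − 961 = $2315M.
Without NorthTel: best allocation of the remaining 3 bidders over all 4 bands is TerraLink→Band E ($728M), AzureWave→Band C ($808M), ClearBand→Band D ($965M), total $2501M.
VCG payment = (others' best without NorthTel) − (others' welfare with NorthTel) = 2501 − 2315 = $186M.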